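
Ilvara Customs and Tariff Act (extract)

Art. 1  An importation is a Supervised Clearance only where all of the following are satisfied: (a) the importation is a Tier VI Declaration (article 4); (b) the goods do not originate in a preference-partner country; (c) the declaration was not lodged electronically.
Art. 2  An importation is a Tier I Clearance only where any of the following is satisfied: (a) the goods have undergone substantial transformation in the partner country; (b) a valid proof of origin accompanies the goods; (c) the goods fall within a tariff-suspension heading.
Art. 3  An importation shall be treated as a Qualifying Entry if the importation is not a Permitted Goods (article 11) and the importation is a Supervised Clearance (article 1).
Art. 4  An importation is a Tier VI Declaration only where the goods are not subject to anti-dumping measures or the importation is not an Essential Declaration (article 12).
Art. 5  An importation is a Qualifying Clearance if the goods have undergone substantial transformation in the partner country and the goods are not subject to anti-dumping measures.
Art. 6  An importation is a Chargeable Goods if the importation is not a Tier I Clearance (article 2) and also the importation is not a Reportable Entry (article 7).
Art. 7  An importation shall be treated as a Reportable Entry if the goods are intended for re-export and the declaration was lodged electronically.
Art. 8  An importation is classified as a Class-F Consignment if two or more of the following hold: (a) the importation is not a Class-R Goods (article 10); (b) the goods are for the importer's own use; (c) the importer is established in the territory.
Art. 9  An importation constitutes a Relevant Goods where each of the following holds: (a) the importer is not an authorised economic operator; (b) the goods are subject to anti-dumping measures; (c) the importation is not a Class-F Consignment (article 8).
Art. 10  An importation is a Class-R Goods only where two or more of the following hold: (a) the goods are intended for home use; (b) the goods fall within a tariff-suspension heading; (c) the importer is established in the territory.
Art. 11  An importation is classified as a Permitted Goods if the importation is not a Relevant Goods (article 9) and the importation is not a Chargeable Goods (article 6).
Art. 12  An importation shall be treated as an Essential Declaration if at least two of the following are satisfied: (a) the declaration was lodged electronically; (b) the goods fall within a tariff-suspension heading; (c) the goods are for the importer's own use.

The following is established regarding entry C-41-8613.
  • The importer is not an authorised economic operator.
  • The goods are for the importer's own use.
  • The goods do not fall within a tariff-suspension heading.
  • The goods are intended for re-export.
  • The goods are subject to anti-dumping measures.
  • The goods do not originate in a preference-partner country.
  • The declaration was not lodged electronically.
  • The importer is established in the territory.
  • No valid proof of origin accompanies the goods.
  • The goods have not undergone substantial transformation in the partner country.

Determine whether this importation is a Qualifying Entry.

Under article 10: the goods are intended for home use? no; the goods fall within a tariff-suspension heading? no; the importer is established in the territory? yes — 1 of 3 hold (need ≥2) → not satisfied.
Under article 8: not a Class-R Goods (article 10)? yes; the goods are for the importer's own use? yes; the importer is established in the territory? yes — 3 of 3 hold (need ≥2) → satisfied.
Under article 9: the importer is not an authorised economic operator? yes; and the goods are subject to anti-dumping measures? yes; and not a Class-F Consignment (article 8)? no. So the importation is not a Relevant Goods.
Under article 2: the goods have undergone substantial transformation in the partner country? no; or a valid proof of origin accompanies the goods? no; or the goods fall within a tariff-suspension heading? no. So the importation is not a Tier I Clearance.
Under article 7: the goods are intended for re-export? yes; and the declaration was lodged electronically? no. So the importation is not a Reportable Entry.
Under article 6: not a Tier I Clearance (article 2)? yes; and not a Reportable Entry (article 7)? yes. So the importation is a Chargeable Goods.
Under article 11: not a Relevant Goods (article 9)? yes; and not a Chargeable Goods (article 6)? no. So the importation is not a Permitted Goods.
Under article 12: the declaration was lodged electronically? no; the goods fall within a tariff-suspension heading? no; the goods are for the importer's own use? yes — 1 of 3 hold (need ≥2) → not satisfied.
Under article 4: the goods are not subject to anti-dumping measures? no; or not an Essential Declaration (article 12)? yes. So the importation is a Tier VI Declaration.
Under article 1: Tier VI Declaration (article 4)? yes; and the goods do not originate in a preference-partner country? yes; and the declaration was not lodged electronically? yes. So the importation is a Supervised Clearance.
Under article 3: not a Permitted Goods (article 11)? yes; and Supervised Clearance (article 1)? yes. So the importation is a Qualifying Entry.

Yes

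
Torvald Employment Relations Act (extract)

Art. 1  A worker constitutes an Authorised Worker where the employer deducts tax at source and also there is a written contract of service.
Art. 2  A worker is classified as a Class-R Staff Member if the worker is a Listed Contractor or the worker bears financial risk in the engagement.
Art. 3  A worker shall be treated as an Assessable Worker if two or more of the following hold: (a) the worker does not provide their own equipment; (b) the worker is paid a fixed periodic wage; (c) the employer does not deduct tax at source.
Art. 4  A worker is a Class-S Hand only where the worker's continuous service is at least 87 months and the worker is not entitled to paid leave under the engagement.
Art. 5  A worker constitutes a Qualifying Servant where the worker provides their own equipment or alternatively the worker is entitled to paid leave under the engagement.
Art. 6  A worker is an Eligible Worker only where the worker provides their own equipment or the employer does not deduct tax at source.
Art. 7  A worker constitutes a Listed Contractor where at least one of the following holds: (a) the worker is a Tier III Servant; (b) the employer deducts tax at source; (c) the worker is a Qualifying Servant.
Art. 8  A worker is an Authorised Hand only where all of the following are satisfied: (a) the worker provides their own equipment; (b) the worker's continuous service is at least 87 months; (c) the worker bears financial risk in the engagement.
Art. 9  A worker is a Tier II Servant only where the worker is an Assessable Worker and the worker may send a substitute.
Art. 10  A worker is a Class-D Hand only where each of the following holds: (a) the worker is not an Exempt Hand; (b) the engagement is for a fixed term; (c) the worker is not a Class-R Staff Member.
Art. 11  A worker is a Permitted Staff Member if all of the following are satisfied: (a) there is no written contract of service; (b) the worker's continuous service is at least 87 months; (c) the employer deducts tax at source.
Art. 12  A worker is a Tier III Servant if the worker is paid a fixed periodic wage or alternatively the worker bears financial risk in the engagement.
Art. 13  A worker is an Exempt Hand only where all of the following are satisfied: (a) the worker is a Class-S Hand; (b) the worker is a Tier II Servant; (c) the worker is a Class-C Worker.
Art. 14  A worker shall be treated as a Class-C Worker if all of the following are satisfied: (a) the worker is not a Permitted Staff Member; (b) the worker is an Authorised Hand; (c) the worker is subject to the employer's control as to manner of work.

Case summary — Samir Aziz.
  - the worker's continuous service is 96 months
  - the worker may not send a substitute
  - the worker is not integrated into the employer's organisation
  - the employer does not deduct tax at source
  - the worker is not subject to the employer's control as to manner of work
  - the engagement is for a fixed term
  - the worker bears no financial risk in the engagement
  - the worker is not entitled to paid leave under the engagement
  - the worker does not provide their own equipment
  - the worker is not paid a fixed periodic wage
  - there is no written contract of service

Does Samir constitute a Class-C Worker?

Under article 11: there is no written contract of service? yes; and worker's continuous service: 96 months ≥ 87 months? yes; and the employer deducts tax at source? no. So the worker is not a Permitted Staff Member.
Under article 8: the worker provides their own equipment? no; and worker's continuous service: 96 months ≥ 87 months? yes; and the worker bears financial risk in the engagement? no. So the worker is not an Authorised Hand.
Under article 14: not a Permitted Staff Member (article 11)? yes; and Authorised Hand (article 8)? no; and the worker is subject to the employer's control as to manner of work? no. So the worker is not a Class-C Worker.

No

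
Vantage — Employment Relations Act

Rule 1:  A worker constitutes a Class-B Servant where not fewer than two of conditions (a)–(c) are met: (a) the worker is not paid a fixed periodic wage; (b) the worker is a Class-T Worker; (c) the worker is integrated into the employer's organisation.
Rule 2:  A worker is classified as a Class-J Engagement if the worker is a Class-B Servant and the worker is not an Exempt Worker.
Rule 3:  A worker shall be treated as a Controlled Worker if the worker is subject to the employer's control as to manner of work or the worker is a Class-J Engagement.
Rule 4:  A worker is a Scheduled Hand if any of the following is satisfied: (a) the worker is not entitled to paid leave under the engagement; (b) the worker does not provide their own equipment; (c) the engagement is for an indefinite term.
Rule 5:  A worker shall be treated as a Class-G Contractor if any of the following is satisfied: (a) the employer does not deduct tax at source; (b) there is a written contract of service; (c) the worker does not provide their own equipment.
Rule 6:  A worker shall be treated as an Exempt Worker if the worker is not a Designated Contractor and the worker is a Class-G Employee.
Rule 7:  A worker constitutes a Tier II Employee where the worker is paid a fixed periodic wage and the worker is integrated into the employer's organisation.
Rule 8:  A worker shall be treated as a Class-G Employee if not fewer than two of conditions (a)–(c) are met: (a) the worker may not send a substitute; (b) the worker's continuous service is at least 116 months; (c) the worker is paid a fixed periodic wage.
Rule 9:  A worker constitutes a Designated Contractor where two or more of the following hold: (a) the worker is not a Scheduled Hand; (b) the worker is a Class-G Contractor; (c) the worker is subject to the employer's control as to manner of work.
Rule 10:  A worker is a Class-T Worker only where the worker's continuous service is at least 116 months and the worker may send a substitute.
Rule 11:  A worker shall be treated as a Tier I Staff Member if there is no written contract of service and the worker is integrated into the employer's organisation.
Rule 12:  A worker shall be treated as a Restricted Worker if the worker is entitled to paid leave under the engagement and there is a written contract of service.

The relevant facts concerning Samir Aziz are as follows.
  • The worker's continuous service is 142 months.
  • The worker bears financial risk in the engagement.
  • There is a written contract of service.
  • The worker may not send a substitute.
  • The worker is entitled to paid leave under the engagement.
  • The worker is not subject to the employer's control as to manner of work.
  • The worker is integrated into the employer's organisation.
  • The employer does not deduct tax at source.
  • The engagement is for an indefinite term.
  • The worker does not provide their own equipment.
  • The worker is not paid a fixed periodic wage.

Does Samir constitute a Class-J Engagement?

rule 10 — Class-T Worker: [worker's continuous service: 142 months ≥ 116 months? yes] AND [the worker may send a substitute? no] → not satisfied.
rule 1 — Class-B Servant: the worker is not paid a fixed periodic wage? yes; Class-T Worker (rule 10)? no; the worker is integrated into the employer's organisation? yes — 2 of 3 hold (need ≥2) → satisfied.
rule 4 — Scheduled Hand: [the worker is not entitled to paid leave under the engagement? no] OR [the worker does not provide their own equipment? yes] OR [the engagement is for an indefinite term? yes] → satisfied.
rule 5 — Class-G Contractor: [the employer does not deduct tax at source? yes] OR [there is a written contract of service? yes] OR [the worker does not provide their own equipment? yes] → satisfied.
rule 9 — Designated Contractor: not a Scheduled Hand (rule 4)? no; Class-G Contractor (rule 5)? yes; the worker is subject to the employer's control as to manner of work? no — 1 of 3 hold (need ≥2) → not satisfied.
rule 8 — Class-G Employee: the worker may not send a substitute? yes; worker's continuous service: 142 months ≥ 116 months? yes; the worker is paid a fixed periodic wage? no — 2 of 3 hold (need ≥2) → satisfied.
rule 6 — Exempt Worker: [not a Designated Contractor (rule 9)? yes] AND [Class-G Employee (rule 8)? yes] → satisfied.
rule 2 — Class-J Engagement: [Class-B Servant (rule 1)? yes] AND [not an Exempt Worker (rule 6)? no] → not satisfied.

No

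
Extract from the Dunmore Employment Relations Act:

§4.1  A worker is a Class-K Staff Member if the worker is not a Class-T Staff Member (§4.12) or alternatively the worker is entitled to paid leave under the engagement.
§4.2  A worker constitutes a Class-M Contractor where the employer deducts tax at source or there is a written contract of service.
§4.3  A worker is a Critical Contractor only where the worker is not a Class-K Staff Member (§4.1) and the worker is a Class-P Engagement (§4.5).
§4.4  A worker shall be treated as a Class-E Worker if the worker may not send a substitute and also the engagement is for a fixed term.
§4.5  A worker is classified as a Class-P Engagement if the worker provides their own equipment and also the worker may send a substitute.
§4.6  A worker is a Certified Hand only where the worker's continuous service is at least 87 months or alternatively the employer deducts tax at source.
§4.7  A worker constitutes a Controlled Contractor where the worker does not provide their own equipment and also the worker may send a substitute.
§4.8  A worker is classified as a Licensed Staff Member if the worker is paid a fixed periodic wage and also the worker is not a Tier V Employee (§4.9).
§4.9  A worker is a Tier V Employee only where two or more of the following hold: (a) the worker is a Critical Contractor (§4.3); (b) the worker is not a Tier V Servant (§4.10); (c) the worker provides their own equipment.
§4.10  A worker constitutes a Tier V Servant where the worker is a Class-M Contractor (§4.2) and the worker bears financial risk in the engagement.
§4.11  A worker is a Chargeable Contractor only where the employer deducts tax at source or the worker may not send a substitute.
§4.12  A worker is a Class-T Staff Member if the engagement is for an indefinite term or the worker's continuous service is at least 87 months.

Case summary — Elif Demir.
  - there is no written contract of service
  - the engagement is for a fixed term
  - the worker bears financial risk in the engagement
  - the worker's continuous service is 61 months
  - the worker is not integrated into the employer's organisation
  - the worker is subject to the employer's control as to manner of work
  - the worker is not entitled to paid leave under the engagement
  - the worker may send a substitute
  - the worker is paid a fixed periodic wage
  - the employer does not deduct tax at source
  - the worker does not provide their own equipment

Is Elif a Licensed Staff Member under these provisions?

§4.12 — Class-T Staff Member: [the engagement is for an indefinite term? no] OR [worker's continuous service: 61 months ≥ 87 months? no] → not satisfied.
§4.1 — Class-K Staff Member: [not a Class-T Staff Member (§4.12)? yes] OR [the worker is entitled to paid leave under the engagement? no] → satisfied.
§4.5 — Class-P Engagement: [the worker provides their own equipment? no] AND [the worker may send a substitute? yes] → not satisfied.
§4.3 — Critical Contractor: [not a Class-K Staff Member (§4.1)? no] AND [Class-P Engagement (§4.5)? no] → not satisfied.
§4.2 — Class-M Contractor: [the employer deducts tax at source? no] OR [there is a written contract of service? no] → not satisfied.
§4.10 — Tier V Servant: [Class-M Contractor (§4.2)? no] AND [the worker bears financial risk in the engagement? yes] → not satisfied.
§4.9 — Tier V Employee: Critical Contractor (§4.3)? no; not a Tier V Servant (§4.10)? yes; the worker provides their own equipment? no — 1 of 3 hold (need ≥2) → not satisfied.
§4.8 — Licensed Staff Member: [the worker is paid a fixed periodic wage? yes] AND [not a Tier V Employee (§4.9)? yes] → satisfied.

Yes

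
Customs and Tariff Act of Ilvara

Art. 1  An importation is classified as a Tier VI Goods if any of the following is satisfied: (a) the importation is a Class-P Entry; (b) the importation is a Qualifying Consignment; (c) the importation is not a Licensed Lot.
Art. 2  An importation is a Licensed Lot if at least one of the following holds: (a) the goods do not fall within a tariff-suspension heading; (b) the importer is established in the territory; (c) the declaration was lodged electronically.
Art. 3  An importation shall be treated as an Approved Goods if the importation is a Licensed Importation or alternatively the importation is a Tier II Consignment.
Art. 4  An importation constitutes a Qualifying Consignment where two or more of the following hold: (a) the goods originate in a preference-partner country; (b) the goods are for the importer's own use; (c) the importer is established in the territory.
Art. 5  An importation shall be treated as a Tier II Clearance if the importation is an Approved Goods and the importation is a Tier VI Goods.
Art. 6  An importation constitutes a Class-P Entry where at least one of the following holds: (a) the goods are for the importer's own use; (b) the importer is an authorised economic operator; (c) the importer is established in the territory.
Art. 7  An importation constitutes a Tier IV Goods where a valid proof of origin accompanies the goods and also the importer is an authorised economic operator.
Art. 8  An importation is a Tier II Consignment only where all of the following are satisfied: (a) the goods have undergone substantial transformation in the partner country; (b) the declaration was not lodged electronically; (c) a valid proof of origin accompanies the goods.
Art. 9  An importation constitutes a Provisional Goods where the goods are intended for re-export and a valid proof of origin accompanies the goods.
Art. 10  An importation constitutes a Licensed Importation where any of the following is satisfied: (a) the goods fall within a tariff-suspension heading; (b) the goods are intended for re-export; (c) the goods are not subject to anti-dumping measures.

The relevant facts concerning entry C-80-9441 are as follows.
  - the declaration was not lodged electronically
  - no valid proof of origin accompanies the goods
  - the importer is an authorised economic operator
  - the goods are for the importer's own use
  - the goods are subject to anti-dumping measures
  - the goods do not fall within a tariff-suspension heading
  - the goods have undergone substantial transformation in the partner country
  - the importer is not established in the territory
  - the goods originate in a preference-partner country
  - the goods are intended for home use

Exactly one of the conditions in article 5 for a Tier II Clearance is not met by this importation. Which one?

article 10 — Licensed Importation: [the goods fall within a tariff-suspension heading? no] OR [the goods are intended for re-export? no] OR [the goods are not subject to anti-dumping measures? no] → not satisfied.
article 8 — Tier II Consignment: [the goods have undergone substantial transformation in the partner country? yes] AND [the declaration was not lodged electronically? yes] AND [a valid proof of origin accompanies the goods? no] → not satisfied.
article 3 — Approved Goods: [Licensed Importation (article 10)? no] OR [Tier II Consignment (article 8)? no] → not satisfied.
article 6 — Class-P Entry: [the goods are for the importer's own use? yes] OR [the importer is an authorised economic operator? yes] OR [the importer is established in the territory? no] → satisfied.
article 4 — Qualifying Consignment: the goods originate in a preference-partner country? yes; the goods are for the importer's own use? yes; the importer is established in the territory? no — 2 of 3 hold (need ≥2) → satisfied.
article 2 — Licensed Lot: [the goods do not fall within a tariff-suspension heading? yes] OR [the importer is established in the territory? no] OR [the declaration was lodged electronically? no] → satisfied.
article 1 — Tier VI Goods: [Class-P Entry (article 6)? yes] OR [Qualifying Consignment (article 4)? yes] OR [not a Licensed Lot (article 2)? no] → satisfied.
article 5 — Tier II Clearance: [Approved Goods (article 3)? no] AND [Tier VI Goods (article 1)? yes] → not satisfied.

Approved Goods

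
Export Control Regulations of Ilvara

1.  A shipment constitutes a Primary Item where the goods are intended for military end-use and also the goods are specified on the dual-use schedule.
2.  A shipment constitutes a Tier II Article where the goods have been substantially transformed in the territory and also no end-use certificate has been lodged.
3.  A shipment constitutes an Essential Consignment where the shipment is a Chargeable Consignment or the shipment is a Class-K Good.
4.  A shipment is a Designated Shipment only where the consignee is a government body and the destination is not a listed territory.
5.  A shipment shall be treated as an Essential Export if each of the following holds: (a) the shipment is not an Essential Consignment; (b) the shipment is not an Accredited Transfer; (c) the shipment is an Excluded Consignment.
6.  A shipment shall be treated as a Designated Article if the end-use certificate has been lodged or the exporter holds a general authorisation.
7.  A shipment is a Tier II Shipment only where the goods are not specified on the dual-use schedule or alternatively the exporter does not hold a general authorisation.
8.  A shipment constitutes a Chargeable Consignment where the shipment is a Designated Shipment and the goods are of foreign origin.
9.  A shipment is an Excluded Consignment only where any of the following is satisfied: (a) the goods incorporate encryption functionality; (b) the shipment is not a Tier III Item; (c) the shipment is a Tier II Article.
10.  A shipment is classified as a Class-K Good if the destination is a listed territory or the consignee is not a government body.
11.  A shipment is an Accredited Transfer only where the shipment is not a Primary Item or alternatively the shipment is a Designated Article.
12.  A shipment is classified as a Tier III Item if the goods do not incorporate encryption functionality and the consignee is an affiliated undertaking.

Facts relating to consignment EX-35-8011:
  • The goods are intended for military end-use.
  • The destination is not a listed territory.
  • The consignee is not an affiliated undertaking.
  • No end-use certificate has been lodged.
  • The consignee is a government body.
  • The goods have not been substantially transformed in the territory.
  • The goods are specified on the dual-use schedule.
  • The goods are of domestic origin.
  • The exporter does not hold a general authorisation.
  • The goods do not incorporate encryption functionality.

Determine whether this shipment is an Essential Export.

Yes

paragraph 4 — Designated Shipment: [the consignee is a government body? yes] AND [the destination is not a listed territory? yes] → satisfied.
paragraph 8 — Chargeable Consignment: [Designated Shipment (paragraph 4)? yes] AND [the goods are of foreign origin? no] → not satisfied.
paragraph 10 — Class-K Good: [the destination is a listed territory? no] OR [the consignee is not a government body? no] → not satisfied.
paragraph 3 — Essential Consignment: [Chargeable Consignment (paragraph 8)? no] OR [Class-K Good (paragraph 10)? no] → not satisfied.
paragraph 1 — Primary Item: [the goods are intended for military end-use? yes] AND [the goods are specified on the dual-use schedule? yes] → satisfied.
paragraph 6 — Designated Article: [the end-use certificate has been lodged? no] OR [the exporter holds a general authorisation? no] → not satisfied.
paragraph 11 — Accredited Transfer: [not a Primary Item (paragraph 1)? no] OR [Designated Article (paragraph 6)? no] → not satisfied.
paragraph 12 — Tier III Item: [the goods do not incorporate encryption functionality? yes] AND [the consignee is an affiliated undertaking? no] → not satisfied.
paragraph 2 — Tier II Article: [the goods have been substantially transformed in the territory? no] AND [no end-use certificate has been lodged? yes] → not satisfied.
paragraph 9 — Excluded Consignment: [the goods incorporate encryption functionality? no] OR [not a Tier III Item (paragraph 12)? yes] OR [Tier II Article (paragraph 2)? no] → satisfied.
paragraph 5 — Essential Export: [not an Essential Consignment (paragraph 3)? yes] AND [not an Accredited Transfer (paragraph 11)? yes] AND [Excluded Consignment (paragraph 9)? yes] → satisfied.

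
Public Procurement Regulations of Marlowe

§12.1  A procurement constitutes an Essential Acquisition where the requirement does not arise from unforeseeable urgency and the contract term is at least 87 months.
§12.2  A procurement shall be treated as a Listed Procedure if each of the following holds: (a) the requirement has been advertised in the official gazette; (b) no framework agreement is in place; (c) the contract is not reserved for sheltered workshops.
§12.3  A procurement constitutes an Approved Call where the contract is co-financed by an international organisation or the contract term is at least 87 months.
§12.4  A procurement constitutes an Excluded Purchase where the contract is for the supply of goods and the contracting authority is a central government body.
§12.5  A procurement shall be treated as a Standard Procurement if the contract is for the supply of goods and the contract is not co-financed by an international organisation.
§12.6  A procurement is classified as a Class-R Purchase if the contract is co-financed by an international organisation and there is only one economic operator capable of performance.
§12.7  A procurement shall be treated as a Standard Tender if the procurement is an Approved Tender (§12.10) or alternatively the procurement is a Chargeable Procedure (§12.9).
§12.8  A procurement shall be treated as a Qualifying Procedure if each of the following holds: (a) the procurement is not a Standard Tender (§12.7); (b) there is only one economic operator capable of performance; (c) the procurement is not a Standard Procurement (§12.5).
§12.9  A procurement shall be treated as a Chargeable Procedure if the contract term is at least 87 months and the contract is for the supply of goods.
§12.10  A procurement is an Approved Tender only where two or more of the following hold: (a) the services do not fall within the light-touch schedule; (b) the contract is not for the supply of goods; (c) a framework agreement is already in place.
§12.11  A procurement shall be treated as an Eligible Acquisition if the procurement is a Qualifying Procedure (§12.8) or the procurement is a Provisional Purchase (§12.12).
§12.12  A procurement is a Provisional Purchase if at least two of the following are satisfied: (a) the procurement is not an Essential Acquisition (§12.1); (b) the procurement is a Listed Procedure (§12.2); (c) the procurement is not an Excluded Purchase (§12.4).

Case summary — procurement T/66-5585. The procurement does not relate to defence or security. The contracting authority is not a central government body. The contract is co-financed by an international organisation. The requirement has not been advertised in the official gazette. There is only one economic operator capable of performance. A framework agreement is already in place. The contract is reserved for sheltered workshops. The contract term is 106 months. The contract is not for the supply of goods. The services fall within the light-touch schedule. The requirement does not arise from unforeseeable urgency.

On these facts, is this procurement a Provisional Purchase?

No

§12.1 — Essential Acquisition: [the requirement does not arise from unforeseeable urgency? yes] AND [contract term: 106 months ≥ 87 months? yes] → satisfied.
§12.2 — Listed Procedure: [the requirement has been advertised in the official gazette? no] AND [no framework agreement is in place? no] AND [the contract is not reserved for sheltered workshops? no] → not satisfied.
§12.4 — Excluded Purchase: [the contract is for the supply of goods? no] AND [the contracting authority is a central government body? no] → not satisfied.
§12.12 — Provisional Purchase: not an Essential Acquisition (§12.1)? no; Listed Procedure (§12.2)? no; not an Excluded Purchase (§12.4)? yes — 1 of 3 hold (need ≥2) → not satisfied.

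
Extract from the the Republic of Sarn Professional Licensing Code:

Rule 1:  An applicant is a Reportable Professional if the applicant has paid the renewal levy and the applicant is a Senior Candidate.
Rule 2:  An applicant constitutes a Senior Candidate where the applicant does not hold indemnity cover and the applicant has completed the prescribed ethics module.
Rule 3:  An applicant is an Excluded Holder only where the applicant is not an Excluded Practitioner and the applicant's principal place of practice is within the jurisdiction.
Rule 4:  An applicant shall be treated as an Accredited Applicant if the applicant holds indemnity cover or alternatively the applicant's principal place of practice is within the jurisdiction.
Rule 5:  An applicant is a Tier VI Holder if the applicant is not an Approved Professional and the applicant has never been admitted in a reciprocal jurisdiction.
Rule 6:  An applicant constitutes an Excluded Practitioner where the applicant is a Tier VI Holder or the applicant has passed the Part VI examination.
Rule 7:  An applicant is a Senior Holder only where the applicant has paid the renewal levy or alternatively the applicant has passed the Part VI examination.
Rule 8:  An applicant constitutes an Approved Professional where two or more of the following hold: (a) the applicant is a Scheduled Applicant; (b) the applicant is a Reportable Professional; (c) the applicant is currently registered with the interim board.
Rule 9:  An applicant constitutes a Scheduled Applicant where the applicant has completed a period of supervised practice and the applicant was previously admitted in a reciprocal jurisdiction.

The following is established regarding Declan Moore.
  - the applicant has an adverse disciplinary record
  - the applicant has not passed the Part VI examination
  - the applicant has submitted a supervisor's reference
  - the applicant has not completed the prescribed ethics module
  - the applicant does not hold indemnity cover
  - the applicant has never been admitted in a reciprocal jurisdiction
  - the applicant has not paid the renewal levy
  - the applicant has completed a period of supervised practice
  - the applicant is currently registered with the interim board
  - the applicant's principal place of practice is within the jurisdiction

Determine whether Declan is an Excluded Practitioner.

rule 9 — Scheduled Applicant: [the applicant has completed a period of supervised practice? yes] AND [the applicant was previously admitted in a reciprocal jurisdiction? no] → not satisfied.
rule 2 — Senior Candidate: [the applicant does not hold indemnity cover? yes] AND [the applicant has completed the prescribed ethics module? no] → not satisfied.
rule 1 — Reportable Professional: [the applicant has paid the renewal levy? no] AND [Senior Candidate (rule 2)? no] → not satisfied.
rule 8 — Approved Professional: Scheduled Applicant (rule 9)? no; Reportable Professional (rule 1)? no; the applicant is currently registered with the interim board? yes — 1 of 3 hold (need ≥2) → not satisfied.
rule 5 — Tier VI Holder: [not an Approved Professional (rule 8)? yes] AND [the applicant has never been admitted in a reciprocal jurisdiction? yes] → satisfied.
rule 6 — Excluded Practitioner: [Tier VI Holder (rule 5)? yes] OR [the applicant has passed the Part VI examination? no] → satisfied.

Yes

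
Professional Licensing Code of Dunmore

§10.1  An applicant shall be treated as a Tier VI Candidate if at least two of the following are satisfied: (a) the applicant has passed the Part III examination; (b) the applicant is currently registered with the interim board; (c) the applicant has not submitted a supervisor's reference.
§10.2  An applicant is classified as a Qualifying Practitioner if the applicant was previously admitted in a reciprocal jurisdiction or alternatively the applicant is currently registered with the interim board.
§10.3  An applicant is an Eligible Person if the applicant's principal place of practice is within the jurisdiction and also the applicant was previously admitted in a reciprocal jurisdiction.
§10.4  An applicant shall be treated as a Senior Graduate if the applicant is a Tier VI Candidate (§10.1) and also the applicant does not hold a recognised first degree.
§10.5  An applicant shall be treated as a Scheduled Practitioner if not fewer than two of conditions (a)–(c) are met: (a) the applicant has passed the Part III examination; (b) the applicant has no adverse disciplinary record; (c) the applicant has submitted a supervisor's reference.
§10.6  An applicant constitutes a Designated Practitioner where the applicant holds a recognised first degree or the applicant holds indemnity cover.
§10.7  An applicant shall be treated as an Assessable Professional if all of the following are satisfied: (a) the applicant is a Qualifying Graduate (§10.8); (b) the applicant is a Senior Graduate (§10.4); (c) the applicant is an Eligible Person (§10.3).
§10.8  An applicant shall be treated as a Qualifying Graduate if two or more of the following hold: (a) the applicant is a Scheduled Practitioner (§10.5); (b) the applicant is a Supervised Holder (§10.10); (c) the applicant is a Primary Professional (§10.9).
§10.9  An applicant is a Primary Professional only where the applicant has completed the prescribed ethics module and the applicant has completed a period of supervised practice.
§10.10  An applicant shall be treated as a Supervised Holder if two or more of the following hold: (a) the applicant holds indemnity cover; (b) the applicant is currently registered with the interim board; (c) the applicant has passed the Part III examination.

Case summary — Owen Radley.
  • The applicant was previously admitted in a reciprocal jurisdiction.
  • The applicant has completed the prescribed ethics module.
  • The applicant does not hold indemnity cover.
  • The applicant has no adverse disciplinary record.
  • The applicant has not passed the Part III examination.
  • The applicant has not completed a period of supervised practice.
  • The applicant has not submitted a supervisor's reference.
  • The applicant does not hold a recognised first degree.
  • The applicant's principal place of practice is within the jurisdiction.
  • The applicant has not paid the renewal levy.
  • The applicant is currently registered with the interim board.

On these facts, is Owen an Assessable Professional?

Under §10.5: the applicant has passed the Part III examination? no; the applicant has no adverse disciplinary record? yes; the applicant has submitted a supervisor's reference? no — 1 of 3 hold (need ≥2) → not satisfied.
Under §10.10: the applicant holds indemnity cover? no; the applicant is currently registered with the interim board? yes; the applicant has passed the Part III examination? no — 1 of 3 hold (need ≥2) → not satisfied.
Under §10.9: the applicant has completed the prescribed ethics module? yes; and the applicant has completed a period of supervised practice? no. So the applicant is not a Primary Professional.
Under §10.8: Scheduled Practitioner (§10.5)? no; Supervised Holder (§10.10)? no; Primary Professional (§10.9)? no — 0 of 3 hold (need ≥2) → not satisfied.
Under §10.1: the applicant has passed the Part III examination? no; the applicant is currently registered with the interim board? yes; the applicant has not submitted a supervisor's reference? yes — 2 of 3 hold (need ≥2) → satisfied.
Under §10.4: Tier VI Candidate (§10.1)? yes; and the applicant does not hold a recognised first degree? yes. So the applicant is a Senior Graduate.
Under §10.3: the applicant's principal place of practice is within the jurisdiction? yes; and the applicant was previously admitted in a reciprocal jurisdiction? yes. So the applicant is an Eligible Person.
Under §10.7: Qualifying Graduate (§10.8)? no; and Senior Graduate (§10.4)? yes; and Eligible Person (§10.3)? yes. So the applicant is not an Assessable Professional.

No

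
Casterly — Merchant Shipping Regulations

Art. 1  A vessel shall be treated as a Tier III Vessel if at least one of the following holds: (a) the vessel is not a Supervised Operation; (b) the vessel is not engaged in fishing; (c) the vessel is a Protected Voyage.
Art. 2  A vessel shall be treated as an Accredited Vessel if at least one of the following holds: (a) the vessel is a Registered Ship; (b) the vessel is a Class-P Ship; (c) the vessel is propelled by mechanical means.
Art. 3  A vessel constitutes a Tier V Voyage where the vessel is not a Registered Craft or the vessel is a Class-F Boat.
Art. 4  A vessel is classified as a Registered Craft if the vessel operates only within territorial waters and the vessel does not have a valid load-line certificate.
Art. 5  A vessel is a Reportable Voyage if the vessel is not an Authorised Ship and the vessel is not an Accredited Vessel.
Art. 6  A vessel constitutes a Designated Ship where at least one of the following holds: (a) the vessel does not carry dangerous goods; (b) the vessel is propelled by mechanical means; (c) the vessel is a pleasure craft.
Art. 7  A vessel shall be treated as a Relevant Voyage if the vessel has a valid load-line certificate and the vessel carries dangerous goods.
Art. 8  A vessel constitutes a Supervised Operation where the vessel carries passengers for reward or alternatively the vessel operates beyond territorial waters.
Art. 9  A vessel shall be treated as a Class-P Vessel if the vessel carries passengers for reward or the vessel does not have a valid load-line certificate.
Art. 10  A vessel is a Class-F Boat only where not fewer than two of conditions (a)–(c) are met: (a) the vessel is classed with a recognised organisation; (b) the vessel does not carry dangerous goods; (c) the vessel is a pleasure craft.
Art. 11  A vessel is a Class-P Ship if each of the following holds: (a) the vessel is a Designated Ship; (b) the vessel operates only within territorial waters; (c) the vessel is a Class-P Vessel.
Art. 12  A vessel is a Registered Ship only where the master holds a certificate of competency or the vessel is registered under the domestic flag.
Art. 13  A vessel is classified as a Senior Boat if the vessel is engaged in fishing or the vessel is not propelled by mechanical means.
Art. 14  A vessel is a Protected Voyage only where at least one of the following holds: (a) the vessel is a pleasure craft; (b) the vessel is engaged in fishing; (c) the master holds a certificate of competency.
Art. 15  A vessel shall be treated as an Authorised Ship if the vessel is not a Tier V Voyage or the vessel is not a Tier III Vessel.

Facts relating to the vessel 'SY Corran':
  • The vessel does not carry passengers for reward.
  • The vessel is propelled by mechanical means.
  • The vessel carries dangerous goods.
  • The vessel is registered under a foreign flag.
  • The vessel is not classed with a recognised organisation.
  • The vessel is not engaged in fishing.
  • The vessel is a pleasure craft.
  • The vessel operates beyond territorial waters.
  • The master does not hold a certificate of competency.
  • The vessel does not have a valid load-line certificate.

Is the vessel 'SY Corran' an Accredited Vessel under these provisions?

Under article 12: the master holds a certificate of competency? no; or the vessel is registered under the domestic flag? no. So the vessel is not a Registered Ship.
Under article 6: the vessel does not carry dangerous goods? no; or the vessel is propelled by mechanical means? yes; or the vessel is a pleasure craft? yes. So the vessel is a Designated Ship.
Under article 9: the vessel carries passengers for reward? no; or the vessel does not have a valid load-line certificate? yes. So the vessel is a Class-P Vessel.
Under article 11: Designated Ship (article 6)? yes; and the vessel operates only within territorial waters? no; and Class-P Vessel (article 9)? yes. So the vessel is not a Class-P Ship.
Under article 2: Registered Ship (article 12)? no; or Class-P Ship (article 11)? no; or the vessel is propelled by mechanical means? yes. So the vessel is an Accredited Vessel.

Yes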